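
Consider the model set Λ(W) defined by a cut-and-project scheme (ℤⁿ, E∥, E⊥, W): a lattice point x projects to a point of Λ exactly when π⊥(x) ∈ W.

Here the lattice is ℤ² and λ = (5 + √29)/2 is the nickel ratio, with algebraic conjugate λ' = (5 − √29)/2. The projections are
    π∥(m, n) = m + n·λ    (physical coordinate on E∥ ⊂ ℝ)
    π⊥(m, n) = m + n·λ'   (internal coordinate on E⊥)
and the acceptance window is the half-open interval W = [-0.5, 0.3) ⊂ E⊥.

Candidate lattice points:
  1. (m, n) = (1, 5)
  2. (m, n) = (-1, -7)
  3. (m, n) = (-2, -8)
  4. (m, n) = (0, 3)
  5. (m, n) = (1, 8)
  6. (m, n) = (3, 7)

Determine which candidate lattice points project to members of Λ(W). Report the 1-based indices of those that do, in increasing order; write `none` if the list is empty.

λ' = (5−√29)/2 ≈ -0.1926.
candidate 1: (m,n)=(1,5) → π∥ = 1+5·λ ≈ 26.9629, π⊥ = 1+5·λ' ≈ 0.0371 ∈ [-0.5, 0.3) ⇒ IN Λ
candidate 2: (m,n)=(-1,-7) → π∥ = -1-7·λ ≈ -37.3481, π⊥ = -1-7·λ' ≈ 0.3481 ∉ [-0.5, 0.3) ⇒ out
candidate 3: (m,n)=(-2,-8) → π∥ = -2-8·λ ≈ -43.5407, π⊥ = -2-8·λ' ≈ -0.4593 ∈ [-0.5, 0.3) ⇒ IN Λ
candidate 4: (m,n)=(0,3) → π∥ = 0+3·λ ≈ 15.5777, π⊥ = 0+3·λ' ≈ -0.5777 ∉ [-0.5, 0.3) ⇒ out
candidate 5: (m,n)=(1,8) → π∥ = 1+8·λ ≈ 42.5407, π⊥ = 1+8·λ' ≈ -0.5407 ∉ [-0.5, 0.3) ⇒ out
candidate 6: (m,n)=(3,7) → π∥ = 3+7·λ ≈ 39.3481, π⊥ = 3+7·λ' ≈ 1.6519 ∉ [-0.5, 0.3) ⇒ out

1, 3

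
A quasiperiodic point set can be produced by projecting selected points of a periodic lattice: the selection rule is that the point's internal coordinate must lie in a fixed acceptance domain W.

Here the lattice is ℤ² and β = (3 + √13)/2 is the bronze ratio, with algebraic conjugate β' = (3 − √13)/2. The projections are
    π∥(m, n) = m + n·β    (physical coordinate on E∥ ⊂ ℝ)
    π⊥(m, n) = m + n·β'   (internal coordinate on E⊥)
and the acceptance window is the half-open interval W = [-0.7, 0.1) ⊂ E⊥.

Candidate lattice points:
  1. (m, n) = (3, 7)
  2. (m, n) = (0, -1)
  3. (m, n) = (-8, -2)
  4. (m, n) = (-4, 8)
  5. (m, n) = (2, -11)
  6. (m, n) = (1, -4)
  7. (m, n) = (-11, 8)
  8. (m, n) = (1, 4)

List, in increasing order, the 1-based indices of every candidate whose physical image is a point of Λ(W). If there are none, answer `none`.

β' = (3−√13)/2 ≈ -0.3028.
[1] lift (3,7): star map gives 0.8806; window check -0.7 ≤ 0.8806 < 0.1 is false → out
[2] lift (0,-1): star map gives 0.3028; window check -0.7 ≤ 0.3028 < 0.1 is false → out
[3] lift (-8,-2): star map gives -7.3944; window check -0.7 ≤ -7.3944 < 0.1 is false → out
[4] lift (-4,8): star map gives -6.4222; window check -0.7 ≤ -6.4222 < 0.1 is false → out
[5] lift (2,-11): star map gives 5.3305; window check -0.7 ≤ 5.3305 < 0.1 is false → out
[6] lift (1,-4): star map gives 2.2111; window check -0.7 ≤ 2.2111 < 0.1 is false → out
[7] lift (-11,8): star map gives -13.4222; window check -0.7 ≤ -13.4222 < 0.1 is false → out
[8] lift (1,4): star map gives -0.2111; window check -0.7 ≤ -0.2111 < 0.1 is true → IN Λ

8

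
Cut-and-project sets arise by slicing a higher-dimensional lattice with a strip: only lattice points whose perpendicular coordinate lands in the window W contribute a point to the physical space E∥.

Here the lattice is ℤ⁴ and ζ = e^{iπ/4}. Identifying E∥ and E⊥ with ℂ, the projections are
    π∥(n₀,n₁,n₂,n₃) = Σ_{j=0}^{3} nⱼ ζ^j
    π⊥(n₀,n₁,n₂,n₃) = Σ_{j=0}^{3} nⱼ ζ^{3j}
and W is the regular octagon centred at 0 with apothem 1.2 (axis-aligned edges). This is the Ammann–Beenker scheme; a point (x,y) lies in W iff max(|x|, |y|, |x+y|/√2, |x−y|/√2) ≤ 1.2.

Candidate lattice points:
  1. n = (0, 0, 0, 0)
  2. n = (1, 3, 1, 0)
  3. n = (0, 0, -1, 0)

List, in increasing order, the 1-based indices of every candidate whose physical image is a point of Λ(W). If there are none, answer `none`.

Internal map: ζ^{3j} for j=0..3 gives (1,0), (−√2/2,√2/2), (0,−1), (√2/2,√2/2).
#1 (0, 0, 0, 0): internal (0.0000, 0.0000); octagon support 0.0000 vs apothem 1.2 → ∈ W
#2 (1, 3, 1, 0): internal (-1.1213, 1.1213); octagon support 1.5858 vs apothem 1.2 → ∉ W
#3 (0, 0, -1, 0): internal (0.0000, 1.0000); octagon support 1.0000 vs apothem 1.2 → ∈ W

1, 3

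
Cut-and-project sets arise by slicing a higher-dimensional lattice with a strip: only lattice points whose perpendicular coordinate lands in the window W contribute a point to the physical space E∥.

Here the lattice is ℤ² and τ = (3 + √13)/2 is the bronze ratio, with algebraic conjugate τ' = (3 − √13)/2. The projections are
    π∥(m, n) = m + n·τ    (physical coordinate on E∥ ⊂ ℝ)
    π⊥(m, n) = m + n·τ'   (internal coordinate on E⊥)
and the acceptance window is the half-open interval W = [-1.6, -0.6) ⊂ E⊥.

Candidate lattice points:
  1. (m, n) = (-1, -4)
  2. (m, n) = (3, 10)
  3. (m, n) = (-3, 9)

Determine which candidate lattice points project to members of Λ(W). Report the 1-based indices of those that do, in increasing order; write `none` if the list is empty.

τ' = (3−√13)/2 ≈ -0.302776.
[1] lift (-1,-4): star map gives 0.211103; window check -1.6 ≤ 0.211103 < -0.6 is false → out
[2] lift (3,10): star map gives -0.027756; window check -1.6 ≤ -0.027756 < -0.6 is false → out
[3] lift (-3,9): star map gives -5.724981; window check -1.6 ≤ -5.724981 < -0.6 is false → out

none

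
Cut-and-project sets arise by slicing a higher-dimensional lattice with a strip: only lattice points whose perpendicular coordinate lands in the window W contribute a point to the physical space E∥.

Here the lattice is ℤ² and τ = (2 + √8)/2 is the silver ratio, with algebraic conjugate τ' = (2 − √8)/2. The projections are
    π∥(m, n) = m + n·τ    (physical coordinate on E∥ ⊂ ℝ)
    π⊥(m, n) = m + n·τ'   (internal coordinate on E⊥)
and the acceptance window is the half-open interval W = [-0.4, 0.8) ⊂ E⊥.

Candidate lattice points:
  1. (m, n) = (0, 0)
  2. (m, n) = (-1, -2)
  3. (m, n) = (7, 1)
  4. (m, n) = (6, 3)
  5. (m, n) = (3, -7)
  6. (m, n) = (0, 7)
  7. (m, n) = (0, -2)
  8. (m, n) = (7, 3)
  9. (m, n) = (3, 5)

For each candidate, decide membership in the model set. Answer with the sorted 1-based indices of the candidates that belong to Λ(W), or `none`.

Compute τ' = (2−√8)/2 = -0.414214, so π⊥(m,n) = m -0.414214·n.
#1 (0,0): internal coord 0 + (0)·τ' = +0.000000; +0.000000 ∈ [-0.4, 0.8) → IN Λ
#2 (-1,-2): internal coord -1 + (-2)·τ' = -0.171573; -0.171573 ∈ [-0.4, 0.8) → IN Λ
#3 (7,1): internal coord 7 + (1)·τ' = +6.585786; +6.585786 ∉ [-0.4, 0.8) → out
#4 (6,3): internal coord 6 + (3)·τ' = +4.757359; +4.757359 ∉ [-0.4, 0.8) → out
#5 (3,-7): internal coord 3 + (-7)·τ' = +5.899495; +5.899495 ∉ [-0.4, 0.8) → out
#6 (0,7): internal coord 0 + (7)·τ' = -2.899495; -2.899495 ∉ [-0.4, 0.8) → out
#7 (0,-2): internal coord 0 + (-2)·τ' = +0.828427; +0.828427 ∉ [-0.4, 0.8) → out
#8 (7,3): internal coord 7 + (3)·τ' = +5.757359; +5.757359 ∉ [-0.4, 0.8) → out
#9 (3,5): internal coord 3 + (5)·τ' = +0.928932; +0.928932 ∉ [-0.4, 0.8) → out

1, 2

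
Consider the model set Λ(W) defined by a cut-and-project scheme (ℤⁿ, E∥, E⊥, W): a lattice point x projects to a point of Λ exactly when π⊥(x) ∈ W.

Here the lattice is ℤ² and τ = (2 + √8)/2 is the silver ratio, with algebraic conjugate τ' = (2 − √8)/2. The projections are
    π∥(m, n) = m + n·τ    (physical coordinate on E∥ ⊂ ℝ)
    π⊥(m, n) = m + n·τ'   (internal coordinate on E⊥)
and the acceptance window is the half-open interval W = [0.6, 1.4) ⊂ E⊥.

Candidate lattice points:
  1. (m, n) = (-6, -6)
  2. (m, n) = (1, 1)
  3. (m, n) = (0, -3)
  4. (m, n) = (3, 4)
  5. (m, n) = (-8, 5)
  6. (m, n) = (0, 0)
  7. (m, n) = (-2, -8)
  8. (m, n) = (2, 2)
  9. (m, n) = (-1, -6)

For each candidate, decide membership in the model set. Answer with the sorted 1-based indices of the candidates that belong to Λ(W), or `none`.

3, 4, 7, 8

Compute τ' = (2−√8)/2 = -0.41421, so π⊥(m,n) = m -0.41421·n.
#1 (-6,-6): internal coord -6 + (-6)·τ' = -3.51472; -3.51472 ∉ [0.6, 1.4) → out
#2 (1,1): internal coord 1 + (1)·τ' = +0.58579; +0.58579 ∉ [0.6, 1.4) → out
#3 (0,-3): internal coord 0 + (-3)·τ' = +1.24264; +1.24264 ∈ [0.6, 1.4) → IN Λ
#4 (3,4): internal coord 3 + (4)·τ' = +1.34315; +1.34315 ∈ [0.6, 1.4) → IN Λ
#5 (-8,5): internal coord -8 + (5)·τ' = -10.07107; -10.07107 ∉ [0.6, 1.4) → out
#6 (0,0): internal coord 0 + (0)·τ' = +0.00000; +0.00000 ∉ [0.6, 1.4) → out
#7 (-2,-8): internal coord -2 + (-8)·τ' = +1.31371; +1.31371 ∈ [0.6, 1.4) → IN Λ
#8 (2,2): internal coord 2 + (2)·τ' = +1.17157; +1.17157 ∈ [0.6, 1.4) → IN Λ
#9 (-1,-6): internal coord -1 + (-6)·τ' = +1.48528; +1.48528 ∉ [0.6, 1.4) → out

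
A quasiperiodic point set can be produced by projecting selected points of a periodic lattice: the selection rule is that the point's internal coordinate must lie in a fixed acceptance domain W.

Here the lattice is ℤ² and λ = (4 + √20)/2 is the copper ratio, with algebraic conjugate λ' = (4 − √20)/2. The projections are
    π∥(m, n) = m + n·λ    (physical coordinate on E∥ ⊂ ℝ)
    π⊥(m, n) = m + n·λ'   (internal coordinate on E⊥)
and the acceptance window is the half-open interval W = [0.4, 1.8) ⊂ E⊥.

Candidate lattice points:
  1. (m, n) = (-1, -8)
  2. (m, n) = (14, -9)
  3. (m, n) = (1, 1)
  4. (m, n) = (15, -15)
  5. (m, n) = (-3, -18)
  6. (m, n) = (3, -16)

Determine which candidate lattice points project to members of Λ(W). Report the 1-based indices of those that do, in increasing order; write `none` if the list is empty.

1, 3, 5

λ' = (4−√20)/2 ≈ -0.236068.
[1] lift (-1,-8): star map gives 0.888544; window check 0.4 ≤ 0.888544 < 1.8 is true → IN Λ
[2] lift (14,-9): star map gives 16.124612; window check 0.4 ≤ 16.124612 < 1.8 is false → out
[3] lift (1,1): star map gives 0.763932; window check 0.4 ≤ 0.763932 < 1.8 is true → IN Λ
[4] lift (15,-15): star map gives 18.541020; window check 0.4 ≤ 18.541020 < 1.8 is false → out
[5] lift (-3,-18): star map gives 1.249224; window check 0.4 ≤ 1.249224 < 1.8 is true → IN Λ
[6] lift (3,-16): star map gives 6.777088; window check 0.4 ≤ 6.777088 < 1.8 is false → out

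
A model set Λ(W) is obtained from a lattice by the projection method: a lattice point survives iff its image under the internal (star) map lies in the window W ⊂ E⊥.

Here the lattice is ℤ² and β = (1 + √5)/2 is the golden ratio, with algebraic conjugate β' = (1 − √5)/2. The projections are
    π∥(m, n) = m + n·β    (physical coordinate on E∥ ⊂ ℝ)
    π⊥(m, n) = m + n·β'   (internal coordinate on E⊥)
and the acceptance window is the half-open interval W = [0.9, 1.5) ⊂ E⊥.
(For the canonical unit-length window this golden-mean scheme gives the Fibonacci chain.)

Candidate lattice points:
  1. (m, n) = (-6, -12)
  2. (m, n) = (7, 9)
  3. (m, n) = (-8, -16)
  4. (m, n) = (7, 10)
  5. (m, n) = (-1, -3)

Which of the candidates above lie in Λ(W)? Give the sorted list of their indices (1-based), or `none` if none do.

β' = (1−√5)/2 ≈ -0.618034.
candidate 1: (m,n)=(-6,-12) → π∥ = -6-12·β ≈ -25.416408, π⊥ = -6-12·β' ≈ 1.416408 ∈ [0.9, 1.5) ⇒ IN Λ
candidate 2: (m,n)=(7,9) → π∥ = 7+9·β ≈ 21.562306, π⊥ = 7+9·β' ≈ 1.437694 ∈ [0.9, 1.5) ⇒ IN Λ
candidate 3: (m,n)=(-8,-16) → π∥ = -8-16·β ≈ -33.888544, π⊥ = -8-16·β' ≈ 1.888544 ∉ [0.9, 1.5) ⇒ out
candidate 4: (m,n)=(7,10) → π∥ = 7+10·β ≈ 23.180340, π⊥ = 7+10·β' ≈ 0.819660 ∉ [0.9, 1.5) ⇒ out
candidate 5: (m,n)=(-1,-3) → π∥ = -1-3·β ≈ -5.854102, π⊥ = -1-3·β' ≈ 0.854102 ∉ [0.9, 1.5) ⇒ out

1, 2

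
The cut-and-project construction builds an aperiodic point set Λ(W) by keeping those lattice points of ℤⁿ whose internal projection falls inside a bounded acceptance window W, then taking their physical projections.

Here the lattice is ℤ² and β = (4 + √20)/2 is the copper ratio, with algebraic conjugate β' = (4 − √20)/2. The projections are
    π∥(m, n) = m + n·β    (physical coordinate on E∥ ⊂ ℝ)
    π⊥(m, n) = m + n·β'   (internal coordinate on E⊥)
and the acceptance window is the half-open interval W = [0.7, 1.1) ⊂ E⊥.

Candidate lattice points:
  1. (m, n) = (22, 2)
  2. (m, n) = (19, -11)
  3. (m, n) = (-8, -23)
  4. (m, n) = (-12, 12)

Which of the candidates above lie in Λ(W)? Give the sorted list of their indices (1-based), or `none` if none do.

none

Numerically β ≈ 4.23607 and β' = −1/β ≈ -0.23607.
#1 (22,2): internal coord 22 + (2)·β' = +21.52786; +21.52786 ∉ [0.7, 1.1) → out
#2 (19,-11): internal coord 19 + (-11)·β' = +21.59675; +21.59675 ∉ [0.7, 1.1) → out
#3 (-8,-23): internal coord -8 + (-23)·β' = -2.57044; -2.57044 ∉ [0.7, 1.1) → out
#4 (-12,12): internal coord -12 + (12)·β' = -14.83282; -14.83282 ∉ [0.7, 1.1) → out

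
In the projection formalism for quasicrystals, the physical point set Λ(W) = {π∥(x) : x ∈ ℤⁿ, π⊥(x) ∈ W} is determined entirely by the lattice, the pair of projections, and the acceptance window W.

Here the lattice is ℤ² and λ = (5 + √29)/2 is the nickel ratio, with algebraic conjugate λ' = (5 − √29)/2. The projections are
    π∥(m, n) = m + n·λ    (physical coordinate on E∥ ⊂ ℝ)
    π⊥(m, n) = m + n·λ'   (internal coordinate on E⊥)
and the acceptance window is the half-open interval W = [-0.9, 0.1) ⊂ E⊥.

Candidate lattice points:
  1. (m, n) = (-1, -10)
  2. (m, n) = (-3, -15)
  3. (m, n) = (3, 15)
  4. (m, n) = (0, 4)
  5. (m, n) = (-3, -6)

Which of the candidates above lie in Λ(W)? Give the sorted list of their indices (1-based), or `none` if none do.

2, 4

Numerically λ ≈ 5.1926 and λ' = −1/λ ≈ -0.1926.
[1] lift (-1,-10): star map gives 0.9258; window check -0.9 ≤ 0.9258 < 0.1 is false → out
[2] lift (-3,-15): star map gives -0.1113; window check -0.9 ≤ -0.1113 < 0.1 is true → IN Λ
[3] lift (3,15): star map gives 0.1113; window check -0.9 ≤ 0.1113 < 0.1 is false → out
[4] lift (0,4): star map gives -0.7703; window check -0.9 ≤ -0.7703 < 0.1 is true → IN Λ
[5] lift (-3,-6): star map gives -1.8445; window check -0.9 ≤ -1.8445 < 0.1 is false → out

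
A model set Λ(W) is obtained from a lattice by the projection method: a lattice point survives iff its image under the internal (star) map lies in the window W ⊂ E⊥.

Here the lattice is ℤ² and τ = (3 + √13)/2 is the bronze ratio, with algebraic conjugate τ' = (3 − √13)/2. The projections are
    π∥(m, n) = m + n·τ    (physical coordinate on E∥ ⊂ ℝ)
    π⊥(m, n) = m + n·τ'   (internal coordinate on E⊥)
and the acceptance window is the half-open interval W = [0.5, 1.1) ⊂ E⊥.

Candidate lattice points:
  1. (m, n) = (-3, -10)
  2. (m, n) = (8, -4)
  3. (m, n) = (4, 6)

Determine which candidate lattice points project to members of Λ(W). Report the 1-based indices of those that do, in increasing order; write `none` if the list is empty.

Numerically τ ≈ 3.3028 and τ' = −1/τ ≈ -0.3028.
candidate 1: (m,n)=(-3,-10) → π∥ = -3-10·τ ≈ -36.0278, π⊥ = -3-10·τ' ≈ 0.0278 ∉ [0.5, 1.1) ⇒ out
candidate 2: (m,n)=(8,-4) → π∥ = 8-4·τ ≈ -5.2111, π⊥ = 8-4·τ' ≈ 9.2111 ∉ [0.5, 1.1) ⇒ out
candidate 3: (m,n)=(4,6) → π∥ = 4+6·τ ≈ 23.8167, π⊥ = 4+6·τ' ≈ 2.1833 ∉ [0.5, 1.1) ⇒ out

none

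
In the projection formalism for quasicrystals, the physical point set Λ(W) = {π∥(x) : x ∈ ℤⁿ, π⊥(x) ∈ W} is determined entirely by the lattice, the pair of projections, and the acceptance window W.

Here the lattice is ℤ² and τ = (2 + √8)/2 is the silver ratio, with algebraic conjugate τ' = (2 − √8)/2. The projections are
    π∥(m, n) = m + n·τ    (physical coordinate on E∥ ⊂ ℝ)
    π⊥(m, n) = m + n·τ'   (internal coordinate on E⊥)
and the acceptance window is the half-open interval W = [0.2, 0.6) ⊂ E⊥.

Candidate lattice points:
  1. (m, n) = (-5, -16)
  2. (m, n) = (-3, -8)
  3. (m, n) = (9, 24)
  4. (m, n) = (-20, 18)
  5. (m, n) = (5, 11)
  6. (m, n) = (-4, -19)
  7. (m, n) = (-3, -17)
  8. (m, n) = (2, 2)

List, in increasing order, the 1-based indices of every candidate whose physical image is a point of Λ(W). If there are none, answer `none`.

τ' = (2−√8)/2 ≈ -0.4142.
#1 (-5,-16): internal coord -5 + (-16)·τ' = +1.6274; +1.6274 ∉ [0.2, 0.6) → out
#2 (-3,-8): internal coord -3 + (-8)·τ' = +0.3137; +0.3137 ∈ [0.2, 0.6) → IN Λ
#3 (9,24): internal coord 9 + (24)·τ' = -0.9411; -0.9411 ∉ [0.2, 0.6) → out
#4 (-20,18): internal coord -20 + (18)·τ' = -27.4558; -27.4558 ∉ [0.2, 0.6) → out
#5 (5,11): internal coord 5 + (11)·τ' = +0.4437; +0.4437 ∈ [0.2, 0.6) → IN Λ
#6 (-4,-19): internal coord -4 + (-19)·τ' = +3.8701; +3.8701 ∉ [0.2, 0.6) → out
#7 (-3,-17): internal coord -3 + (-17)·τ' = +4.0416; +4.0416 ∉ [0.2, 0.6) → out
#8 (2,2): internal coord 2 + (2)·τ' = +1.1716; +1.1716 ∉ [0.2, 0.6) → out

2, 5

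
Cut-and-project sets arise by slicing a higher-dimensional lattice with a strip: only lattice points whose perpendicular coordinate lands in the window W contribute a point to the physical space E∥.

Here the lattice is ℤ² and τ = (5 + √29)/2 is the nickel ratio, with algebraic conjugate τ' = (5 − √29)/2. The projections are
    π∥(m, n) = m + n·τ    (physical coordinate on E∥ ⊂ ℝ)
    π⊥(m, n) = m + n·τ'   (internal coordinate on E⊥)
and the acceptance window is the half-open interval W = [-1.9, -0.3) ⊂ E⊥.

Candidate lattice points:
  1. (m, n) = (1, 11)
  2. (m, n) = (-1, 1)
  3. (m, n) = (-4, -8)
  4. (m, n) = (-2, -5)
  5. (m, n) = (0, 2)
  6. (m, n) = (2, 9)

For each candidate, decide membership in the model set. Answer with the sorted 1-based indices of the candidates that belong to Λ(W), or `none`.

Numerically τ ≈ 5.192582 and τ' = −1/τ ≈ -0.192582.
candidate 1: (m,n)=(1,11) → π∥ = 1+11·τ ≈ 58.118406, π⊥ = 1+11·τ' ≈ -1.118406 ∈ [-1.9, -0.3) ⇒ IN Λ
candidate 2: (m,n)=(-1,1) → π∥ = -1+1·τ ≈ 4.192582, π⊥ = -1+1·τ' ≈ -1.192582 ∈ [-1.9, -0.3) ⇒ IN Λ
candidate 3: (m,n)=(-4,-8) → π∥ = -4-8·τ ≈ -45.540659, π⊥ = -4-8·τ' ≈ -2.459341 ∉ [-1.9, -0.3) ⇒ out
candidate 4: (m,n)=(-2,-5) → π∥ = -2-5·τ ≈ -27.962912, π⊥ = -2-5·τ' ≈ -1.037088 ∈ [-1.9, -0.3) ⇒ IN Λ
candidate 5: (m,n)=(0,2) → π∥ = 0+2·τ ≈ 10.385165, π⊥ = 0+2·τ' ≈ -0.385165 ∈ [-1.9, -0.3) ⇒ IN Λ
candidate 6: (m,n)=(2,9) → π∥ = 2+9·τ ≈ 48.733242, π⊥ = 2+9·τ' ≈ 0.266758 ∉ [-1.9, -0.3) ⇒ out

1, 2, 4, 5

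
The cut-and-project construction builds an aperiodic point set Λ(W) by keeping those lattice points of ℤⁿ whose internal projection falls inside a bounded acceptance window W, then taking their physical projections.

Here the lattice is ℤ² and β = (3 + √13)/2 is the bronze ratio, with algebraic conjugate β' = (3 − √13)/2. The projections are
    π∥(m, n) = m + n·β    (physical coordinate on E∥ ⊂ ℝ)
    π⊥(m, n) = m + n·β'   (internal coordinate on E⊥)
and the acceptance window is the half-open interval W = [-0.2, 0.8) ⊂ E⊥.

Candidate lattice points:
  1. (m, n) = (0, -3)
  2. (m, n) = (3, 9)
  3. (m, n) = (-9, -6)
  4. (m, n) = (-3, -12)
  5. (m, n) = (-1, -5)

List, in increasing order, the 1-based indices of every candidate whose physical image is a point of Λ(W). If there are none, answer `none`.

Compute β' = (3−√13)/2 = -0.302776, so π⊥(m,n) = m -0.302776·n.
[1] lift (0,-3): star map gives 0.908327; window check -0.2 ≤ 0.908327 < 0.8 is false → out
[2] lift (3,9): star map gives 0.275019; window check -0.2 ≤ 0.275019 < 0.8 is true → IN Λ
[3] lift (-9,-6): star map gives -7.183346; window check -0.2 ≤ -7.183346 < 0.8 is false → out
[4] lift (-3,-12): star map gives 0.633308; window check -0.2 ≤ 0.633308 < 0.8 is true → IN Λ
[5] lift (-1,-5): star map gives 0.513878; window check -0.2 ≤ 0.513878 < 0.8 is true → IN Λ

2, 4, 5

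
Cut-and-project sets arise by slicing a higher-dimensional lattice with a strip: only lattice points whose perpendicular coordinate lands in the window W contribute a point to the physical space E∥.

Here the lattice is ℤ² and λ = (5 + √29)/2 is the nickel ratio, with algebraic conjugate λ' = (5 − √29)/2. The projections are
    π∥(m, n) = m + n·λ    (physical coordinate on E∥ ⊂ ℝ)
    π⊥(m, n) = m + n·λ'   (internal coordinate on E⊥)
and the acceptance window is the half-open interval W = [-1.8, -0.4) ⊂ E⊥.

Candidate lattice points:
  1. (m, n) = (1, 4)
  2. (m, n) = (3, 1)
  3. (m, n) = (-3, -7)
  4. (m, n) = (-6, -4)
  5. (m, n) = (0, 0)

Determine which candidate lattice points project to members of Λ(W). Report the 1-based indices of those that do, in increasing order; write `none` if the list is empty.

Compute λ' = (5−√29)/2 = -0.1926, so π⊥(m,n) = m -0.1926·n.
candidate 1: (m,n)=(1,4) → π∥ = 1+4·λ ≈ 21.7703, π⊥ = 1+4·λ' ≈ 0.2297 ∉ [-1.8, -0.4) ⇒ out
candidate 2: (m,n)=(3,1) → π∥ = 3+1·λ ≈ 8.1926, π⊥ = 3+1·λ' ≈ 2.8074 ∉ [-1.8, -0.4) ⇒ out
candidate 3: (m,n)=(-3,-7) → π∥ = -3-7·λ ≈ -39.3481, π⊥ = -3-7·λ' ≈ -1.6519 ∈ [-1.8, -0.4) ⇒ IN Λ
candidate 4: (m,n)=(-6,-4) → π∥ = -6-4·λ ≈ -26.7703, π⊥ = -6-4·λ' ≈ -5.2297 ∉ [-1.8, -0.4) ⇒ out
candidate 5: (m,n)=(0,0) → π∥ = 0+0·λ ≈ 0.0000, π⊥ = 0+0·λ' ≈ 0.0000 ∉ [-1.8, -0.4) ⇒ out

3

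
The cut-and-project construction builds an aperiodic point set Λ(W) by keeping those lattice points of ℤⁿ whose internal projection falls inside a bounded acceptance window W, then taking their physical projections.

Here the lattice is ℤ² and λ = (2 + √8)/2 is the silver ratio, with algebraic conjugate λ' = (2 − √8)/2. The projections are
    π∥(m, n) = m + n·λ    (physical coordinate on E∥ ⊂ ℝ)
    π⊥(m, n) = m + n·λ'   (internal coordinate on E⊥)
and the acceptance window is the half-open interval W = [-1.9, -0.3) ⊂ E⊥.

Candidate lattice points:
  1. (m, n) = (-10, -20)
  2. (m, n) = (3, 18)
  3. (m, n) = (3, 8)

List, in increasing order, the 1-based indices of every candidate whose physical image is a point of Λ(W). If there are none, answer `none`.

1, 3

Numerically λ ≈ 2.414214 and λ' = −1/λ ≈ -0.414214.
#1 (-10,-20): internal coord -10 + (-20)·λ' = -1.715729; -1.715729 ∈ [-1.9, -0.3) → IN Λ
#2 (3,18): internal coord 3 + (18)·λ' = -4.455844; -4.455844 ∉ [-1.9, -0.3) → out
#3 (3,8): internal coord 3 + (8)·λ' = -0.313708; -0.313708 ∈ [-1.9, -0.3) → IN Λ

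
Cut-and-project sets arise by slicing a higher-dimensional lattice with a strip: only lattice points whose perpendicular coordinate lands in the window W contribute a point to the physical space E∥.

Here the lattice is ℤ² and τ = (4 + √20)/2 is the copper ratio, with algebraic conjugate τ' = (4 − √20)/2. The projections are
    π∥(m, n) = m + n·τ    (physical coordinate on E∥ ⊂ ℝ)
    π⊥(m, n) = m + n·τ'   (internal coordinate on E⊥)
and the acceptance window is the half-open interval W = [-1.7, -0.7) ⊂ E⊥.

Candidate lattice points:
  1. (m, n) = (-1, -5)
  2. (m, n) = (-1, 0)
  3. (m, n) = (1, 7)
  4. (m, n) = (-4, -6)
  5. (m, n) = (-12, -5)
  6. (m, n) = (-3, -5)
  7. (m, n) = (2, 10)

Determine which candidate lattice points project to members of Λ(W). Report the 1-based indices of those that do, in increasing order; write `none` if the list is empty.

2

τ' = (4−√20)/2 ≈ -0.236068.
#1 (-1,-5): internal coord -1 + (-5)·τ' = +0.180340; +0.180340 ∉ [-1.7, -0.7) → out
#2 (-1,0): internal coord -1 + (0)·τ' = -1.000000; -1.000000 ∈ [-1.7, -0.7) → IN Λ
#3 (1,7): internal coord 1 + (7)·τ' = -0.652476; -0.652476 ∉ [-1.7, -0.7) → out
#4 (-4,-6): internal coord -4 + (-6)·τ' = -2.583592; -2.583592 ∉ [-1.7, -0.7) → out
#5 (-12,-5): internal coord -12 + (-5)·τ' = -10.819660; -10.819660 ∉ [-1.7, -0.7) → out
#6 (-3,-5): internal coord -3 + (-5)·τ' = -1.819660; -1.819660 ∉ [-1.7, -0.7) → out
#7 (2,10): internal coord 2 + (10)·τ' = -0.360680; -0.360680 ∉ [-1.7, -0.7) → out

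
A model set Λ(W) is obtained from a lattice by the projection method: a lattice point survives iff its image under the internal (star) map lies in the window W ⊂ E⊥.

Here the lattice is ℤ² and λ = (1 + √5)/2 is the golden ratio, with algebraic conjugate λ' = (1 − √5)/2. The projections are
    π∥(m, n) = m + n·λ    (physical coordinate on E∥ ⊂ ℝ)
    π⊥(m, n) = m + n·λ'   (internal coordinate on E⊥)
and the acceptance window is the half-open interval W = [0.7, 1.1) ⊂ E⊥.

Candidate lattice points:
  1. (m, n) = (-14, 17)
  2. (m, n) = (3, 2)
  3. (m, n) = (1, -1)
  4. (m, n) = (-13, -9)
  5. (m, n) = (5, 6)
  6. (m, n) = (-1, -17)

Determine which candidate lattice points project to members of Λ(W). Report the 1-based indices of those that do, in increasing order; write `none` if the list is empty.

λ' = (1−√5)/2 ≈ -0.61803.
#1 (-14,17): internal coord -14 + (17)·λ' = -24.50658; -24.50658 ∉ [0.7, 1.1) → out
#2 (3,2): internal coord 3 + (2)·λ' = +1.76393; +1.76393 ∉ [0.7, 1.1) → out
#3 (1,-1): internal coord 1 + (-1)·λ' = +1.61803; +1.61803 ∉ [0.7, 1.1) → out
#4 (-13,-9): internal coord -13 + (-9)·λ' = -7.43769; -7.43769 ∉ [0.7, 1.1) → out
#5 (5,6): internal coord 5 + (6)·λ' = +1.29180; +1.29180 ∉ [0.7, 1.1) → out
#6 (-1,-17): internal coord -1 + (-17)·λ' = +9.50658; +9.50658 ∉ [0.7, 1.1) → out

none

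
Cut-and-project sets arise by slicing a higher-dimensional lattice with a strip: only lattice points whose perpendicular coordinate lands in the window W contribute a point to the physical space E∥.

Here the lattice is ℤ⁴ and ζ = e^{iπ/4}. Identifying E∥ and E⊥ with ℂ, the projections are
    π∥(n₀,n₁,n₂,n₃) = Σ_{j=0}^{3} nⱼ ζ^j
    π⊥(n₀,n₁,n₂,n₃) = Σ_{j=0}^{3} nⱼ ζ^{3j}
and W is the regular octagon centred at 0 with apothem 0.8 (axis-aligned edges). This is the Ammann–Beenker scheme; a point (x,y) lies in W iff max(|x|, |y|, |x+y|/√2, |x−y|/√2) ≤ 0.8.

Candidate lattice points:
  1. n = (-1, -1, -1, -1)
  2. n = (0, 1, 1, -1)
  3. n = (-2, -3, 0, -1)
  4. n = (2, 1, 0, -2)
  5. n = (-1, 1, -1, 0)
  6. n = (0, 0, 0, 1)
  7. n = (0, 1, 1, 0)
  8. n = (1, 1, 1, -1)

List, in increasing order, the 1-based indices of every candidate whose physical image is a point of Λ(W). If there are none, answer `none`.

π⊥(n) = n₀ + n₁ζ³ + n₂ζ⁶ + n₃ζ⁹ where ζ = e^{iπ/4}.
#1 (-1, -1, -1, -1): internal (-1.0000, -0.4142); octagon support 1.0000 vs apothem 0.8 → ∉ W
#2 (0, 1, 1, -1): internal (-1.4142, -1.0000); octagon support 1.7071 vs apothem 0.8 → ∉ W
#3 (-2, -3, 0, -1): internal (-0.5858, -2.8284); octagon support 2.8284 vs apothem 0.8 → ∉ W
#4 (2, 1, 0, -2): internal (-0.1213, -0.7071); octagon support 0.7071 vs apothem 0.8 → ∈ W
#5 (-1, 1, -1, 0): internal (-1.7071, 1.7071); octagon support 2.4142 vs apothem 0.8 → ∉ W
#6 (0, 0, 0, 1): internal (0.7071, 0.7071); octagon support 1.0000 vs apothem 0.8 → ∉ W
#7 (0, 1, 1, 0): internal (-0.7071, -0.2929); octagon support 0.7071 vs apothem 0.8 → ∈ W
#8 (1, 1, 1, -1): internal (-0.4142, -1.0000); octagon support 1.0000 vs apothem 0.8 → ∉ W

4, 7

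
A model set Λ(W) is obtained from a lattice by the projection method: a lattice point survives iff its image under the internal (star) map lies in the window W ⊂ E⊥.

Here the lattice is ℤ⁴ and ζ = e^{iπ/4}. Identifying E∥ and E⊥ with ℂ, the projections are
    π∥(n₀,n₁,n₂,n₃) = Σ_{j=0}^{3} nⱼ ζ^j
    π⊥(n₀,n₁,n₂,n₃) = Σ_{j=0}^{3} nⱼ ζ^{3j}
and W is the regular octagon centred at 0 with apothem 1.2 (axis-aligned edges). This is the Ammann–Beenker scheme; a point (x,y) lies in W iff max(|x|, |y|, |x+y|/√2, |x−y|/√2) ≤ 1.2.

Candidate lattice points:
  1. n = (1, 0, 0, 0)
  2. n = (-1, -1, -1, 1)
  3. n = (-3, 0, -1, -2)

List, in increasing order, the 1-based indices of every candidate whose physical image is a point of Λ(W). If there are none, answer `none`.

Internal map: ζ^{3j} for j=0..3 gives (1,0), (−√2/2,√2/2), (0,−1), (√2/2,√2/2).
candidate 1: n = (1, 0, 0, 0) → π⊥ ≈ (+1.00000, +0.00000); max(|x|,|y|,|x±y|/√2) = 1.00000 ≤ 1.2 ⇒ ∈ W
candidate 2: n = (-1, -1, -1, 1) → π⊥ ≈ (+0.41421, +1.00000); max(|x|,|y|,|x±y|/√2) = 1.00000 ≤ 1.2 ⇒ ∈ W
candidate 3: n = (-3, 0, -1, -2) → π⊥ ≈ (-4.41421, -0.41421); max(|x|,|y|,|x±y|/√2) = 4.41421 > 1.2 ⇒ ∉ W

1, 2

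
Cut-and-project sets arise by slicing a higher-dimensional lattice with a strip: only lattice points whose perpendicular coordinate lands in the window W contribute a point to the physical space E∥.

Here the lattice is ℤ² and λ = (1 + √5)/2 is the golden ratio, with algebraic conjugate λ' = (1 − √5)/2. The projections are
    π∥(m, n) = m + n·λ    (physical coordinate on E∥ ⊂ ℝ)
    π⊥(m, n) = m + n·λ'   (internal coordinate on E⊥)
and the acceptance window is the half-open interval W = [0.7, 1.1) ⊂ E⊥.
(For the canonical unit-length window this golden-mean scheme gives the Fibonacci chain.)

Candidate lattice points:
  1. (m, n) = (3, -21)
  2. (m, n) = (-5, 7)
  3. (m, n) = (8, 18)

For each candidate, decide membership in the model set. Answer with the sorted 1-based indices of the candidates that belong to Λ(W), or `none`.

Compute λ' = (1−√5)/2 = -0.6180, so π⊥(m,n) = m -0.6180·n.
[1] lift (3,-21): star map gives 15.9787; window check 0.7 ≤ 15.9787 < 1.1 is false → out
[2] lift (-5,7): star map gives -9.3262; window check 0.7 ≤ -9.3262 < 1.1 is false → out
[3] lift (8,18): star map gives -3.1246; window check 0.7 ≤ -3.1246 < 1.1 is false → out

none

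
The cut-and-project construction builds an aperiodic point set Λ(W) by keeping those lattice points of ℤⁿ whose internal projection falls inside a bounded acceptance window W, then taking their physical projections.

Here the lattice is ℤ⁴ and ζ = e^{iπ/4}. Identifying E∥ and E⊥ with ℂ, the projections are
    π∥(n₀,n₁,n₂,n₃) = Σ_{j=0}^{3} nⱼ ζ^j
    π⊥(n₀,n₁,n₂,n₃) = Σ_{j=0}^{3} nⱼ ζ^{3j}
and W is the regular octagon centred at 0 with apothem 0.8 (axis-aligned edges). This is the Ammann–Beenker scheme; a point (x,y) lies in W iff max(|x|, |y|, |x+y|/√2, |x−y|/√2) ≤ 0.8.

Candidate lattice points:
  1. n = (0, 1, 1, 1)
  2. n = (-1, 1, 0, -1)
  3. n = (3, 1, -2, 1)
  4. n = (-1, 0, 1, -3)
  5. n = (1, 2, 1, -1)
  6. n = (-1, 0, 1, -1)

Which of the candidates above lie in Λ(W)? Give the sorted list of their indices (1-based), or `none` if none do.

π⊥(n) = n₀ + n₁ζ³ + n₂ζ⁶ + n₃ζ⁹ where ζ = e^{iπ/4}.
candidate 1: n = (0, 1, 1, 1) → π⊥ ≈ (+0.000000, +0.414214); max(|x|,|y|,|x±y|/√2) = 0.414214 ≤ 0.8 ⇒ ∈ W
candidate 2: n = (-1, 1, 0, -1) → π⊥ ≈ (-2.414214, +0.000000); max(|x|,|y|,|x±y|/√2) = 2.414214 > 0.8 ⇒ ∉ W
candidate 3: n = (3, 1, -2, 1) → π⊥ ≈ (+3.000000, +3.414214); max(|x|,|y|,|x±y|/√2) = 4.535534 > 0.8 ⇒ ∉ W
candidate 4: n = (-1, 0, 1, -3) → π⊥ ≈ (-3.121320, -3.121320); max(|x|,|y|,|x±y|/√2) = 4.414214 > 0.8 ⇒ ∉ W
candidate 5: n = (1, 2, 1, -1) → π⊥ ≈ (-1.121320, -0.292893); max(|x|,|y|,|x±y|/√2) = 1.121320 > 0.8 ⇒ ∉ W
candidate 6: n = (-1, 0, 1, -1) → π⊥ ≈ (-1.707107, -1.707107); max(|x|,|y|,|x±y|/√2) = 2.414214 > 0.8 ⇒ ∉ W

1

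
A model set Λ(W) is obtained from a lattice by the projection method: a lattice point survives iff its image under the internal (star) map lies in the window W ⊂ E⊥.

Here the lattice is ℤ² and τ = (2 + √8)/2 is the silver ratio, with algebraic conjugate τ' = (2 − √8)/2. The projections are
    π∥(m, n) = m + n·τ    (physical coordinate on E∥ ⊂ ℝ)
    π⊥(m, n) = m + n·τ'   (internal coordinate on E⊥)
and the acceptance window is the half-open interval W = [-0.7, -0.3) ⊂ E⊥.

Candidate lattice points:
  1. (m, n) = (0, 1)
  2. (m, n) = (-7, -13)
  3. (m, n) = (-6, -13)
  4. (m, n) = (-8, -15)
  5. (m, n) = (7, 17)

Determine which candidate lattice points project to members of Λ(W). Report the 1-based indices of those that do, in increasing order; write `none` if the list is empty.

Compute τ' = (2−√8)/2 = -0.414214, so π⊥(m,n) = m -0.414214·n.
#1 (0,1): internal coord 0 + (1)·τ' = -0.414214; -0.414214 ∈ [-0.7, -0.3) → IN Λ
#2 (-7,-13): internal coord -7 + (-13)·τ' = -1.615224; -1.615224 ∉ [-0.7, -0.3) → out
#3 (-6,-13): internal coord -6 + (-13)·τ' = -0.615224; -0.615224 ∈ [-0.7, -0.3) → IN Λ
#4 (-8,-15): internal coord -8 + (-15)·τ' = -1.786797; -1.786797 ∉ [-0.7, -0.3) → out
#5 (7,17): internal coord 7 + (17)·τ' = -0.041631; -0.041631 ∉ [-0.7, -0.3) → out

1, 3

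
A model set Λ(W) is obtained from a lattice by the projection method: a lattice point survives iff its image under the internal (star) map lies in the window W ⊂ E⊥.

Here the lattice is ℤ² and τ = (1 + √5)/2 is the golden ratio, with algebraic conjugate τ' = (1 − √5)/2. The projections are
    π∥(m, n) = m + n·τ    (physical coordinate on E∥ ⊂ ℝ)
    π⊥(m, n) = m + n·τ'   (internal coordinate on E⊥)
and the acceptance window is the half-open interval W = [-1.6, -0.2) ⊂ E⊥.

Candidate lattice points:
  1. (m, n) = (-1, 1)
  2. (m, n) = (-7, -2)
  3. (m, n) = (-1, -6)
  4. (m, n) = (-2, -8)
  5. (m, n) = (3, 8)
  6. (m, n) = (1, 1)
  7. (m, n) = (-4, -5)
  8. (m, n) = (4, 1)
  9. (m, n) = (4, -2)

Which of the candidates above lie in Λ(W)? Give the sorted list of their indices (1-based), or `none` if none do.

7

Compute τ' = (1−√5)/2 = -0.61803, so π⊥(m,n) = m -0.61803·n.
[1] lift (-1,1): star map gives -1.61803; window check -1.6 ≤ -1.61803 < -0.2 is false → out
[2] lift (-7,-2): star map gives -5.76393; window check -1.6 ≤ -5.76393 < -0.2 is false → out
[3] lift (-1,-6): star map gives 2.70820; window check -1.6 ≤ 2.70820 < -0.2 is false → out
[4] lift (-2,-8): star map gives 2.94427; window check -1.6 ≤ 2.94427 < -0.2 is false → out
[5] lift (3,8): star map gives -1.94427; window check -1.6 ≤ -1.94427 < -0.2 is false → out
[6] lift (1,1): star map gives 0.38197; window check -1.6 ≤ 0.38197 < -0.2 is false → out
[7] lift (-4,-5): star map gives -0.90983; window check -1.6 ≤ -0.90983 < -0.2 is true → IN Λ
[8] lift (4,1): star map gives 3.38197; window check -1.6 ≤ 3.38197 < -0.2 is false → out
[9] lift (4,-2): star map gives 5.23607; window check -1.6 ≤ 5.23607 < -0.2 is false → out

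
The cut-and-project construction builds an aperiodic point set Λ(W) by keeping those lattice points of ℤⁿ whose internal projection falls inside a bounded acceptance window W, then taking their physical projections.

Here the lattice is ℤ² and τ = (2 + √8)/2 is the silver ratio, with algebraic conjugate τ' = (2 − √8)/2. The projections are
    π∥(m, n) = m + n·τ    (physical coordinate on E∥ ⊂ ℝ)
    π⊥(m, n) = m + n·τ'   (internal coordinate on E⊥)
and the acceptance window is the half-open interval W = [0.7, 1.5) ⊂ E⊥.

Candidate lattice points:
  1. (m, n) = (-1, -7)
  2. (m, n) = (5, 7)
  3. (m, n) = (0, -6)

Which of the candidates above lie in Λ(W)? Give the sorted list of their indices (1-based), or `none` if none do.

τ' = (2−√8)/2 ≈ -0.414214.
[1] lift (-1,-7): star map gives 1.899495; window check 0.7 ≤ 1.899495 < 1.5 is false → out
[2] lift (5,7): star map gives 2.100505; window check 0.7 ≤ 2.100505 < 1.5 is false → out
[3] lift (0,-6): star map gives 2.485281; window check 0.7 ≤ 2.485281 < 1.5 is false → out

none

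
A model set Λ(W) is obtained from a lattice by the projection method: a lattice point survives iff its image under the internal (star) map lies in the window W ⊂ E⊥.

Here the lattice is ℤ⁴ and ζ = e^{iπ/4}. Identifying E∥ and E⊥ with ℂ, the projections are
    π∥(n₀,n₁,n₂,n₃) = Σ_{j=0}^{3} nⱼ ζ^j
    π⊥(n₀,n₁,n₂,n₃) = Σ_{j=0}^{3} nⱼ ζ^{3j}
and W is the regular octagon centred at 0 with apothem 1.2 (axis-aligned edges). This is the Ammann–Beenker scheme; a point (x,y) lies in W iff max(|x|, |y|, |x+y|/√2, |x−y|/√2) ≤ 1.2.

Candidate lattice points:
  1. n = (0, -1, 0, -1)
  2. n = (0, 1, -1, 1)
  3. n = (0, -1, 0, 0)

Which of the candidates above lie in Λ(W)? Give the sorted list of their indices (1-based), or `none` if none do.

π⊥(n) = n₀ + n₁ζ³ + n₂ζ⁶ + n₃ζ⁹ where ζ = e^{iπ/4}.
candidate 1: n = (0, -1, 0, -1) → π⊥ ≈ (+0.00000, -1.41421); max(|x|,|y|,|x±y|/√2) = 1.41421 > 1.2 ⇒ ∉ W
candidate 2: n = (0, 1, -1, 1) → π⊥ ≈ (+0.00000, +2.41421); max(|x|,|y|,|x±y|/√2) = 2.41421 > 1.2 ⇒ ∉ W
candidate 3: n = (0, -1, 0, 0) → π⊥ ≈ (+0.70711, -0.70711); max(|x|,|y|,|x±y|/√2) = 1.00000 ≤ 1.2 ⇒ ∈ W

3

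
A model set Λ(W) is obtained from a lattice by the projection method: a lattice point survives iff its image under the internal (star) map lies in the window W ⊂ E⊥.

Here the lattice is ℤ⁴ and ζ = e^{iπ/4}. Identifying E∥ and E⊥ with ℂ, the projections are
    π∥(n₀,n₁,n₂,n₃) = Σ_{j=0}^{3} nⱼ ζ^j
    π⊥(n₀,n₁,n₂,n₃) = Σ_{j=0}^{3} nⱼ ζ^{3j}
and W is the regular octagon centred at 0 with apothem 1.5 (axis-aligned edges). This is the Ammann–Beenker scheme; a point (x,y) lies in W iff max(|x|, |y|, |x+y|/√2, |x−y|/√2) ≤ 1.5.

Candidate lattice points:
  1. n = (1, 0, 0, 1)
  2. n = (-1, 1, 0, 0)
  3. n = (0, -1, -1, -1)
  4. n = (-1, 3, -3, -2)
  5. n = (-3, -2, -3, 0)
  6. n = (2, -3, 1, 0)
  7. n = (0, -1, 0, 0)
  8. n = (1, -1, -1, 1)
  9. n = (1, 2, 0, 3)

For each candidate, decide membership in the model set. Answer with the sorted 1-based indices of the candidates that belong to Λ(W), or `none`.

3, 7

π⊥(n) = n₀ + n₁ζ³ + n₂ζ⁶ + n₃ζ⁹ where ζ = e^{iπ/4}.
candidate 1: n = (1, 0, 0, 1) → π⊥ ≈ (+1.7071, +0.7071); max(|x|,|y|,|x±y|/√2) = 1.7071 > 1.5 ⇒ ∉ W
candidate 2: n = (-1, 1, 0, 0) → π⊥ ≈ (-1.7071, +0.7071); max(|x|,|y|,|x±y|/√2) = 1.7071 > 1.5 ⇒ ∉ W
candidate 3: n = (0, -1, -1, -1) → π⊥ ≈ (+0.0000, -0.4142); max(|x|,|y|,|x±y|/√2) = 0.4142 ≤ 1.5 ⇒ ∈ W
candidate 4: n = (-1, 3, -3, -2) → π⊥ ≈ (-4.5355, +3.7071); max(|x|,|y|,|x±y|/√2) = 5.8284 > 1.5 ⇒ ∉ W
candidate 5: n = (-3, -2, -3, 0) → π⊥ ≈ (-1.5858, +1.5858); max(|x|,|y|,|x±y|/√2) = 2.2426 > 1.5 ⇒ ∉ W
candidate 6: n = (2, -3, 1, 0) → π⊥ ≈ (+4.1213, -3.1213); max(|x|,|y|,|x±y|/√2) = 5.1213 > 1.5 ⇒ ∉ W
candidate 7: n = (0, -1, 0, 0) → π⊥ ≈ (+0.7071, -0.7071); max(|x|,|y|,|x±y|/√2) = 1.0000 ≤ 1.5 ⇒ ∈ W
candidate 8: n = (1, -1, -1, 1) → π⊥ ≈ (+2.4142, +1.0000); max(|x|,|y|,|x±y|/√2) = 2.4142 > 1.5 ⇒ ∉ W
candidate 9: n = (1, 2, 0, 3) → π⊥ ≈ (+1.7071, +3.5355); max(|x|,|y|,|x±y|/√2) = 3.7071 > 1.5 ⇒ ∉ W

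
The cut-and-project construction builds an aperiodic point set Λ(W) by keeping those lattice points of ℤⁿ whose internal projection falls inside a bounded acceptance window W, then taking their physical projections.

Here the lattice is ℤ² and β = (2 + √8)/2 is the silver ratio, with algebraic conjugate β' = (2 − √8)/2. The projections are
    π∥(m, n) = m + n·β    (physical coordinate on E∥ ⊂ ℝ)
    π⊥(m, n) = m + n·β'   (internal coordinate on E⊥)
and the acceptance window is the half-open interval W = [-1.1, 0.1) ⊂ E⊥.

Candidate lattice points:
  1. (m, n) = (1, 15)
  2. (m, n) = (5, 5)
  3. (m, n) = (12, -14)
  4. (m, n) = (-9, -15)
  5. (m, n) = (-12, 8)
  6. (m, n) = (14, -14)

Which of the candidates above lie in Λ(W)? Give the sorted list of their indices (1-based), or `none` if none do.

Compute β' = (2−√8)/2 = -0.414214, so π⊥(m,n) = m -0.414214·n.
#1 (1,15): internal coord 1 + (15)·β' = -5.213203; -5.213203 ∉ [-1.1, 0.1) → out
#2 (5,5): internal coord 5 + (5)·β' = +2.928932; +2.928932 ∉ [-1.1, 0.1) → out
#3 (12,-14): internal coord 12 + (-14)·β' = +17.798990; +17.798990 ∉ [-1.1, 0.1) → out
#4 (-9,-15): internal coord -9 + (-15)·β' = -2.786797; -2.786797 ∉ [-1.1, 0.1) → out
#5 (-12,8): internal coord -12 + (8)·β' = -15.313708; -15.313708 ∉ [-1.1, 0.1) → out
#6 (14,-14): internal coord 14 + (-14)·β' = +19.798990; +19.798990 ∉ [-1.1, 0.1) → out

none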